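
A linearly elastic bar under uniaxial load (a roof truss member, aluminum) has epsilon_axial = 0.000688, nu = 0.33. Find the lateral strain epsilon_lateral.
Model: a linearly elastic bar under uniaxial load, so epsilon_lateral = -nu·epsilon_axial.
Substitute:
  epsilon_lateral = -(0.33 × 0.000688)
  epsilon_lateral = -0.000227
Final answer: epsilon_lateral = -0.000227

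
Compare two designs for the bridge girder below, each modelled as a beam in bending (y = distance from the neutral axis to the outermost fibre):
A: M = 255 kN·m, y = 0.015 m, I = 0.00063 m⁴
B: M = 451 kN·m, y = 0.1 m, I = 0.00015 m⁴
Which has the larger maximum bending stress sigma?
Model: a beam in bending (y = distance from the neutral axis to the outermost fibre), so sigma = (M·y) / I (SI units).
  A: sigma = (255000 × 0.015) / 0.00063 = 6.071 × 10⁶ Pa = 6.071 MPa
  B: sigma = (451000 × 0.1) / 0.00015 = 3.007 × 10⁸ Pa = 300.7 MPa
300.7 MPa > 6.071 MPa, so B is larger.
Final answer: B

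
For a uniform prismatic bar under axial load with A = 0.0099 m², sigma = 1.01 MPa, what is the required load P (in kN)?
Model: a uniform prismatic bar under axial load, so sigma = P / A.
Solve for P: P = sigma·A.
Convert to SI units:
  sigma = 1.01 MPa = 1.01 × 10⁶ Pa
Substitute:
  P = (1.01 × 10⁶) × 0.0099
  P = 9999 N
Convert: P = 9999 N = 9.999 kN
Final answer: P = 9.999 kN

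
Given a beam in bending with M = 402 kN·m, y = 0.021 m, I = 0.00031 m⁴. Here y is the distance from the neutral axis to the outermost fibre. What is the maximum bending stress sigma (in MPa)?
Model: a beam in bending, so sigma = (M·y) / I.
Convert to SI units:
  M = 402 kN·m = 402000 N·m
Substitute:
  sigma = (402000 × 0.021) / 0.00031
  sigma = 2.723 × 10⁷ Pa
Convert: sigma = 2.723 × 10⁷ Pa = 27.23 MPa
Final answer: sigma = 27.23 MPa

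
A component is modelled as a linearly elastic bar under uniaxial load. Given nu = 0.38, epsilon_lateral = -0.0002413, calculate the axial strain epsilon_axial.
Model: a linearly elastic bar under uniaxial load, so epsilon_lateral = -nu·epsilon_axial.
Solve for epsilon_axial: epsilon_axial = -epsilon_lateral / nu.
Substitute:
  epsilon_axial = -(-0.0002413) / 0.38
  epsilon_axial = 0.000635
Final answer: epsilon_axial = 0.000635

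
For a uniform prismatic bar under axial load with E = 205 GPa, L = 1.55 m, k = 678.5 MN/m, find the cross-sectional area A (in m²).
Model: a uniform prismatic bar under axial load, so k = (A·E) / L.
Solve for A: A = (k·L) / E.
Convert to SI units:
  E = 205 GPa = 2.05 × 10¹¹ Pa
  k = 678.5 MN/m = 6.785 × 10⁸ N/m
Substitute:
  A = ((6.785 × 10⁸) × 1.55) / (2.05 × 10¹¹)
  A = 0.00513 m²
Final answer: A = 0.00513 m²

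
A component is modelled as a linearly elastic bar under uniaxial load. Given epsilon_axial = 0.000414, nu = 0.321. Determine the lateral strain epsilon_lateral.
Model: a linearly elastic bar under uniaxial load, so epsilon_lateral = -nu·epsilon_axial.
Substitute:
  epsilon_lateral = -(0.321 × 0.000414)
  epsilon_lateral = -0.0001329
Final answer: epsilon_lateral = -0.0001329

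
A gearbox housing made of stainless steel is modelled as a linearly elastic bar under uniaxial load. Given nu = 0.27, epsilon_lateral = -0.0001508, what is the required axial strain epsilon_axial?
Model: a linearly elastic bar under uniaxial load, so epsilon_lateral = -nu·epsilon_axial.
Solve for epsilon_axial: epsilon_axial = -epsilon_lateral / nu.
Substitute:
  epsilon_axial = -(-0.0001508) / 0.27
  epsilon_axial = 0.0005585
Final answer: epsilon_axial = 0.0005585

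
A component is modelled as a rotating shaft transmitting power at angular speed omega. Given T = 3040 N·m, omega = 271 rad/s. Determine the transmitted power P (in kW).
Model: a rotating shaft transmitting power at angular speed omega, so P = T·omega.
Substitute:
  P = 3040 × 271
  P = 823800 W
Convert: P = 823800 W = 823.8 kW
Final answer: P = 823.8 kW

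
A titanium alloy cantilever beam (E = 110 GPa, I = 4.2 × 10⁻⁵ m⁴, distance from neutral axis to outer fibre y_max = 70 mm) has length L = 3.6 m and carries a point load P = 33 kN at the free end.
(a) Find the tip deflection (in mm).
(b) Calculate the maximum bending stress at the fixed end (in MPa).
(a) Tip deflection of a cantilever with an end point load: δ = P·L^3 / (3·E·I). Convert P = 33 kN = 33000 N, E = 110 GPa = 1.1 × 10¹¹ Pa.
  δ = (33000 × 3.6^3) / (3 × (1.1 × 10¹¹) × (4.2 × 10⁻⁵)) = 0.1111 m = 111.1 mm
(b) Maximum bending moment at the fixed end: M = P·L = 33000 × 3.6 = 118800 N·m. Convert y_max = 70 mm = 0.07 m.
  σ = M·y_max / I = (118800 × 0.07) / (4.2 × 10⁻⁵) = 1.98 × 10⁸ Pa = 198 MPa
Final answer: (a) δ = 111.1 mm, (b) σ = 198 MPa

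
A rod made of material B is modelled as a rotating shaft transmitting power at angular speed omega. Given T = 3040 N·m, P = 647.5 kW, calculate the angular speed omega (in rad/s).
Model: a rotating shaft transmitting power at angular speed omega, so P = T·omega.
Solve for omega: omega = P / T.
Convert to SI units:
  P = 647.5 kW = 647500 W
Substitute:
  omega = 647500 / 3040
  omega = 213 rad/s
Final answer: omega = 213 rad/s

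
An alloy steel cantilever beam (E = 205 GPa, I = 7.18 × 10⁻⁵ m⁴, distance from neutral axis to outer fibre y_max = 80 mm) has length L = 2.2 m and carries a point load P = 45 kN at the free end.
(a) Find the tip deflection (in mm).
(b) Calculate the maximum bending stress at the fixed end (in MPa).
(a) Tip deflection of a cantilever with an end point load: δ = P·L^3 / (3·E·I). Convert P = 45 kN = 45000 N, E = 205 GPa = 2.05 × 10¹¹ Pa.
  δ = (45000 × 2.2^3) / (3 × (2.05 × 10¹¹) × (7.18 × 10⁻⁵)) = 0.01085 m = 10.85 mm
(b) Maximum bending moment at the fixed end: M = P·L = 45000 × 2.2 = 99000 N·m. Convert y_max = 80 mm = 0.08 m.
  σ = M·y_max / I = (99000 × 0.08) / (7.18 × 10⁻⁵) = 1.103 × 10⁸ Pa = 110.3 MPa
Final answer: (a) δ = 10.85 mm, (b) σ = 110.3 MPa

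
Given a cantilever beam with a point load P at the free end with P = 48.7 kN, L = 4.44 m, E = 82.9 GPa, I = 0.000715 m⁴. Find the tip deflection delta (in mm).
Model: a cantilever beam with a point load P at the free end, so delta = (P·L^3) / (3·E·I).
Convert to SI units:
  P = 48.7 kN = 48700 N
  E = 82.9 GPa = 8.29 × 10¹⁰ Pa
Substitute:
  delta = (48700 × 4.44^3) / (3 × (8.29 × 10¹⁰) × 0.000715)
  delta = 0.02397 m
Convert: delta = 0.02397 m = 23.97 mm
Final answer: delta = 23.97 mm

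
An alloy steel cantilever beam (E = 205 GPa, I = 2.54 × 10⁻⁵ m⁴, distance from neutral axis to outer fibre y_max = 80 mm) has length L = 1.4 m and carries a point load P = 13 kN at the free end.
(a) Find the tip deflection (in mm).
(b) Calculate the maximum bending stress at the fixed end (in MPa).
(a) Tip deflection of a cantilever with an end point load: δ = P·L^3 / (3·E·I). Convert P = 13 kN = 13000 N, E = 205 GPa = 2.05 × 10¹¹ Pa.
  δ = (13000 × 1.4^3) / (3 × (2.05 × 10¹¹) × (2.54 × 10⁻⁵)) = 0.002284 m = 2.284 mm
(b) Maximum bending moment at the fixed end: M = P·L = 13000 × 1.4 = 18200 N·m. Convert y_max = 80 mm = 0.08 m.
  σ = M·y_max / I = (18200 × 0.08) / (2.54 × 10⁻⁵) = 5.732 × 10⁷ Pa = 57.32 MPa
Final answer: (a) δ = 2.284 mm, (b) σ = 57.32 MPa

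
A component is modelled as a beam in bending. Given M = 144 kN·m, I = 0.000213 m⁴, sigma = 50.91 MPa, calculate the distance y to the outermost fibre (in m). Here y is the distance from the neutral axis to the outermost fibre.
Model: a beam in bending, so sigma = (M·y) / I.
Solve for y: y = (sigma·I) / M.
Convert to SI units:
  M = 144 kN·m = 144000 N·m
  sigma = 50.91 MPa = 5.091 × 10⁷ Pa
Substitute:
  y = ((5.091 × 10⁷) × 0.000213) / 144000
  y = 0.0753 m
Final answer: y = 0.0753 m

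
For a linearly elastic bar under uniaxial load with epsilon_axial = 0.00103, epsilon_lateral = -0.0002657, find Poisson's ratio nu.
Model: a linearly elastic bar under uniaxial load, so epsilon_lateral = -nu·epsilon_axial.
Solve for nu: nu = -epsilon_lateral / epsilon_axial.
Substitute:
  nu = -(-0.0002657) / 0.00103
  nu = 0.258
Final answer: nu = 0.258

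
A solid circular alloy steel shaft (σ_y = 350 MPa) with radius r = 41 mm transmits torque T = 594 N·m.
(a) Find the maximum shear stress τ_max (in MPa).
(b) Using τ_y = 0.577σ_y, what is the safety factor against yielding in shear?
(a) For a solid circular shaft, τ_max = T·r/J with J = π·r^4/2, i.e. τ_max = 2·T / (π·r^3). Convert r = 41 mm = 0.041 m.
  τ_max = (2 × 594) / (π × 0.041^3) = 5.487 × 10⁶ Pa = 5.487 MPa
(b) τ_y = 0.577 × 350 = 201.95 MPa
  SF = τ_y/τ_max = 201.95 / 5.487 = 36.81
Final answer: (a) τ_max = 5.487 MPa, (b) SF = 36.81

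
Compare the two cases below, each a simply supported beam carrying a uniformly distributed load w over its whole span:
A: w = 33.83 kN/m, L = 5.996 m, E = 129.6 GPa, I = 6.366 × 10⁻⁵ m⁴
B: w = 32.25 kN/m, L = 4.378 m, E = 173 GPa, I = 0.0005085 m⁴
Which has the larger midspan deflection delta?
Model: a simply supported beam carrying a uniformly distributed load w over its whole span, so delta = (5·w·L^4) / (384·E·I) (SI units).
  A: delta = (5 × 33830 × 5.996^4) / (384 × (1.296 × 10¹¹) × (6.366 × 10⁻⁵)) = 0.06901 m = 69.01 mm
  B: delta = (5 × 32250 × 4.378^4) / (384 × (1.73 × 10¹¹) × 0.0005085) = 0.001754 m = 1.754 mm
69.01 mm > 1.754 mm, so A is larger.
Final answer: A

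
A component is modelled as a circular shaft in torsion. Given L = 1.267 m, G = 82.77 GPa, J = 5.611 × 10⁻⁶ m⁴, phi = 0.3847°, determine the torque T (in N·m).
Model: a circular shaft in torsion, so phi = (T·L) / (G·J).
Solve for T: T = (phi·G·J) / L.
Convert to SI units:
  G = 82.77 GPa = 8.277 × 10¹⁰ Pa
  phi = 0.3847° = 0.006714 rad
Substitute:
  T = (0.006714 × (8.277 × 10¹⁰) × (5.611 × 10⁻⁶)) / 1.267
  T = 2461 N·m
Final answer: T = 2461 N·m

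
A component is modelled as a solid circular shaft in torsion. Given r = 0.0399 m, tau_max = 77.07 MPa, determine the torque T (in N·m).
Model: a solid circular shaft in torsion, so tau_max = (2·T) / (π·r^3).
Solve for T: T = (π·tau_max·r^3) / 2.
Convert to SI units:
  tau_max = 77.07 MPa = 7.707 × 10⁷ Pa
Substitute:
  T = (π × (7.707 × 10⁷) × 0.0399^3) / 2
  T = 7690 N·m
Final answer: T = 7690 N·m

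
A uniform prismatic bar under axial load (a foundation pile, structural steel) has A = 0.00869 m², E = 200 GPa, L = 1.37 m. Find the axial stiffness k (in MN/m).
Model: a uniform prismatic bar under axial load, so k = (A·E) / L.
Convert to SI units:
  E = 200 GPa = 2 × 10¹¹ Pa
Substitute:
  k = (0.00869 × (2 × 10¹¹)) / 1.37
  k = 1.269 × 10⁹ N/m
Convert: k = 1.269 × 10⁹ N/m = 1269 MN/m
Final answer: k = 1269 MN/m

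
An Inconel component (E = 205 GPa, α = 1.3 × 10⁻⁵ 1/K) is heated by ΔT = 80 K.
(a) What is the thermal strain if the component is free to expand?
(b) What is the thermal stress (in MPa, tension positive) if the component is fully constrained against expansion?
(a) Free thermal strain ε_th = α·ΔT = (1.3 × 10⁻⁵) × 80 = 0.00104
(b) Fully constrained, the expansion is suppressed, so σ = -E·α·ΔT. Convert E = 205 GPa = 2.05 × 10¹¹ Pa.
  σ = -(2.05 × 10¹¹) × (1.3 × 10⁻⁵) × 80 = -2.132 × 10⁸ Pa = -213.2 MPa (compressive)
Final answer: (a) ε_th = 0.00104, (b) σ = -213.2 MPa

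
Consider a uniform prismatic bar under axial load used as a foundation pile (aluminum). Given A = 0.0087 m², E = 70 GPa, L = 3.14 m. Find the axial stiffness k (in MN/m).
Model: a uniform prismatic bar under axial load, so k = (A·E) / L.
Convert to SI units:
  E = 70 GPa = 7 × 10¹⁰ Pa
Substitute:
  k = (0.0087 × (7 × 10¹⁰)) / 3.14
  k = 1.939 × 10⁸ N/m
Convert: k = 1.939 × 10⁸ N/m = 193.9 MN/m
Final answer: k = 193.9 MN/m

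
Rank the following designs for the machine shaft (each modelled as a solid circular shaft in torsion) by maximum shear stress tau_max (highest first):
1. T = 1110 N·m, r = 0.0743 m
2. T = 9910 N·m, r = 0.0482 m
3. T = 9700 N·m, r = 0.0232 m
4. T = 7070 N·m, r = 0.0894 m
Model: a solid circular shaft in torsion, so tau_max = (2·T) / (π·r^3) (SI units).
  Case 1: tau_max = (2 × 1110) / (π × 0.0743^3) = 1.723 × 10⁶ Pa = 1.723 MPa
  Case 2: tau_max = (2 × 9910) / (π × 0.0482^3) = 5.634 × 10⁷ Pa = 56.34 MPa
  Case 3: tau_max = (2 × 9700) / (π × 0.0232^3) = 4.945 × 10⁸ Pa = 494.5 MPa
  Case 4: tau_max = (2 × 7070) / (π × 0.0894^3) = 6.299 × 10⁶ Pa = 6.299 MPa
Ordering: 494.5 MPa (case 3) > 56.34 MPa (case 2) > 6.299 MPa (case 4) > 1.723 MPa (case 1)
Final answer: 3, 2, 4, 1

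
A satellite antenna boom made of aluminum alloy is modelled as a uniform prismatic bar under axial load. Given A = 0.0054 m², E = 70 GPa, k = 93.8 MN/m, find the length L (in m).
Model: a uniform prismatic bar under axial load, so k = (A·E) / L.
Solve for L: L = (A·E) / k.
Convert to SI units:
  E = 70 GPa = 7 × 10¹⁰ Pa
  k = 93.8 MN/m = 9.38 × 10⁷ N/m
Substitute:
  L = (0.0054 × (7 × 10¹⁰)) / (9.38 × 10⁷)
  L = 4.03 m
Final answer: L = 4.03 m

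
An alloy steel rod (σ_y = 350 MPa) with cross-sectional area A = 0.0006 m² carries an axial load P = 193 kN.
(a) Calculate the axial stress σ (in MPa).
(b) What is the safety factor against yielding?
(a) Axial stress σ = P/A. Convert P = 193 kN = 193000 N.
  σ = 193000 / 0.0006 = 3.217 × 10⁸ Pa = 321.7 MPa
(b) Safety factor SF = σ_y/σ = 350 / 321.7 = 1.088
Final answer: (a) σ = 321.7 MPa, (b) SF = 1.088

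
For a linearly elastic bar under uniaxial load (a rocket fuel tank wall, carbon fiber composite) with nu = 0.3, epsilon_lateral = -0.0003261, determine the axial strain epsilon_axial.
Model: a linearly elastic bar under uniaxial load, so epsilon_lateral = -nu·epsilon_axial.
Solve for epsilon_axial: epsilon_axial = -epsilon_lateral / nu.
Substitute:
  epsilon_axial = -(-0.0003261) / 0.3
  epsilon_axial = 0.001087
Final answer: epsilon_axial = 0.001087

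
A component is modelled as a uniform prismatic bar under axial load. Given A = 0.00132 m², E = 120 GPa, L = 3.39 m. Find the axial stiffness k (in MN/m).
Model: a uniform prismatic bar under axial load, so k = (A·E) / L.
Convert to SI units:
  E = 120 GPa = 1.2 × 10¹¹ Pa
Substitute:
  k = (0.00132 × (1.2 × 10¹¹)) / 3.39
  k = 4.673 × 10⁷ N/m
Convert: k = 4.673 × 10⁷ N/m = 46.73 MN/m
Final answer: k = 46.73 MN/m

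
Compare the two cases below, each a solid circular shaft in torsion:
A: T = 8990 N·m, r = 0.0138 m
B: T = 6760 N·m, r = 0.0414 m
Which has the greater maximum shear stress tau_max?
Model: a solid circular shaft in torsion, so tau_max = (2·T) / (π·r^3) (SI units).
  A: tau_max = (2 × 8990) / (π × 0.0138^3) = 2.178 × 10⁹ Pa = 2178 MPa
  B: tau_max = (2 × 6760) / (π × 0.0414^3) = 6.065 × 10⁷ Pa = 60.65 MPa
2178 MPa > 60.65 MPa, so A is larger.
Final answer: A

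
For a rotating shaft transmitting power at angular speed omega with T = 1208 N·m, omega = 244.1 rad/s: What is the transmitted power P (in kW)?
Model: a rotating shaft transmitting power at angular speed omega, so P = T·omega.
Substitute:
  P = 1208 × 244.1
  P = 294900 W
Convert: P = 294900 W = 294.9 kW
Final answer: P = 294.9 kW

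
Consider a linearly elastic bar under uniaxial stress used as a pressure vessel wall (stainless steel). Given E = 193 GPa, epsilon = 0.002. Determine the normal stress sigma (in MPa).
Model: a linearly elastic bar under uniaxial stress, so sigma = E·epsilon.
Convert to SI units:
  E = 193 GPa = 1.93 × 10¹¹ Pa
Substitute:
  sigma = (1.93 × 10¹¹) × 0.002
  sigma = 3.86 × 10⁸ Pa
Convert: sigma = 3.86 × 10⁸ Pa = 386 MPa
Final answer: sigma = 386 MPa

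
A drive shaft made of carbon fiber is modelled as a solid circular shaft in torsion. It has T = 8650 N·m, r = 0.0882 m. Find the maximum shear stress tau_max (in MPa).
Model: a solid circular shaft in torsion, so tau_max = (2·T) / (π·r^3).
Substitute:
  tau_max = (2 × 8650) / (π × 0.0882^3)
  tau_max = 8.026 × 10⁶ Pa
Convert: tau_max = 8.026 × 10⁶ Pa = 8.026 MPa
Final answer: tau_max = 8.026 MPa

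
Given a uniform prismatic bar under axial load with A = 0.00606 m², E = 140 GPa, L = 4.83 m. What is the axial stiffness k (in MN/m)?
Model: a uniform prismatic bar under axial load, so k = (A·E) / L.
Convert to SI units:
  E = 140 GPa = 1.4 × 10¹¹ Pa
Substitute:
  k = (0.00606 × (1.4 × 10¹¹)) / 4.83
  k = 1.757 × 10⁸ N/m
Convert: k = 1.757 × 10⁸ N/m = 175.7 MN/m
Final answer: k = 175.7 MN/m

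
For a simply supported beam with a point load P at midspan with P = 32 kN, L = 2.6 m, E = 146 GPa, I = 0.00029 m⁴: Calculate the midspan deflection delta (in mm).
Model: a simply supported beam with a point load P at midspan, so delta = (P·L^3) / (48·E·I).
Convert to SI units:
  P = 32 kN = 32000 N
  E = 146 GPa = 1.46 × 10¹¹ Pa
Substitute:
  delta = (32000 × 2.6^3) / (48 × (1.46 × 10¹¹) × 0.00029)
  delta = 0.0002767 m
Convert: delta = 0.0002767 m = 0.2767 mm
Final answer: delta = 0.2767 mm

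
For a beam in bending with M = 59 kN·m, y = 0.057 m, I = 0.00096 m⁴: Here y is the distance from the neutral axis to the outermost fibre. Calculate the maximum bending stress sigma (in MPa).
Model: a beam in bending, so sigma = (M·y) / I.
Convert to SI units:
  M = 59 kN·m = 59000 N·m
Substitute:
  sigma = (59000 × 0.057) / 0.00096
  sigma = 3.503 × 10⁶ Pa
Convert: sigma = 3.503 × 10⁶ Pa = 3.503 MPa
Final answer: sigma = 3.503 MPa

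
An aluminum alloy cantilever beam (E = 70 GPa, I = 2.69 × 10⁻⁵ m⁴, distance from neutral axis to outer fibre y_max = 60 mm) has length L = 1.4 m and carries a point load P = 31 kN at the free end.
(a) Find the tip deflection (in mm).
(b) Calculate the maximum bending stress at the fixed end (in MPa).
(a) Tip deflection of a cantilever with an end point load: δ = P·L^3 / (3·E·I). Convert P = 31 kN = 31000 N, E = 70 GPa = 7 × 10¹⁰ Pa.
  δ = (31000 × 1.4^3) / (3 × (7 × 10¹⁰) × (2.69 × 10⁻⁵)) = 0.01506 m = 15.06 mm
(b) Maximum bending moment at the fixed end: M = P·L = 31000 × 1.4 = 43400 N·m. Convert y_max = 60 mm = 0.06 m.
  σ = M·y_max / I = (43400 × 0.06) / (2.69 × 10⁻⁵) = 9.68 × 10⁷ Pa = 96.8 MPa
Final answer: (a) δ = 15.06 mm, (b) σ = 96.8 MPa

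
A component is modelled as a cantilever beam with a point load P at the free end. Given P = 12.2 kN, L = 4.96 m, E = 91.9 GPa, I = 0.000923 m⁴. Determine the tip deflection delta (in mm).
Model: a cantilever beam with a point load P at the free end, so delta = (P·L^3) / (3·E·I).
Convert to SI units:
  P = 12.2 kN = 12200 N
  E = 91.9 GPa = 9.19 × 10¹⁰ Pa
Substitute:
  delta = (12200 × 4.96^3) / (3 × (9.19 × 10¹⁰) × 0.000923)
  delta = 0.00585 m
Convert: delta = 0.00585 m = 5.85 mm
Final answer: delta = 5.85 mm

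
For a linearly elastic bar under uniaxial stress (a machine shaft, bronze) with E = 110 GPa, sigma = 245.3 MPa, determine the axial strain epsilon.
Model: a linearly elastic bar under uniaxial stress, so sigma = E·epsilon.
Solve for epsilon: epsilon = sigma / E.
Convert to SI units:
  E = 110 GPa = 1.1 × 10¹¹ Pa
  sigma = 245.3 MPa = 2.453 × 10⁸ Pa
Substitute:
  epsilon = (2.453 × 10⁸) / (1.1 × 10¹¹)
  epsilon = 0.00223
Final answer: epsilon = 0.00223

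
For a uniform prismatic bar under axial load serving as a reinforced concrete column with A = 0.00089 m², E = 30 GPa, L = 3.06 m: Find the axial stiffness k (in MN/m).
Model: a uniform prismatic bar under axial load, so k = (A·E) / L.
Convert to SI units:
  E = 30 GPa = 3 × 10¹⁰ Pa
Substitute:
  k = (0.00089 × (3 × 10¹⁰)) / 3.06
  k = 8.725 × 10⁶ N/m
Convert: k = 8.725 × 10⁶ N/m = 8.725 MN/m
Final answer: k = 8.725 MN/m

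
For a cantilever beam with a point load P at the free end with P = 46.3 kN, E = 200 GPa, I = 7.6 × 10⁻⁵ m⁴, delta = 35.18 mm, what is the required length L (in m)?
Model: a cantilever beam with a point load P at the free end, so delta = (P·L^3) / (3·E·I).
Solve for L: L = ((3·delta·E·I) / P)^(1/3).
Convert to SI units:
  P = 46.3 kN = 46300 N
  E = 200 GPa = 2 × 10¹¹ Pa
  delta = 35.18 mm = 0.03518 m
Substitute:
  L = ((3 × 0.03518 × (2 × 10¹¹) × (7.6 × 10⁻⁵)) / 46300)^(1/3)
  L = 3.26 m
Final answer: L = 3.26 m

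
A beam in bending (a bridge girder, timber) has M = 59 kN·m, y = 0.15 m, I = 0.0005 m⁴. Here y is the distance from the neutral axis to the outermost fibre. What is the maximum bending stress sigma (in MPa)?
Model: a beam in bending, so sigma = (M·y) / I.
Convert to SI units:
  M = 59 kN·m = 59000 N·m
Substitute:
  sigma = (59000 × 0.15) / 0.0005
  sigma = 1.77 × 10⁷ Pa
Convert: sigma = 1.77 × 10⁷ Pa = 17.7 MPa
Final answer: sigma = 17.7 MPa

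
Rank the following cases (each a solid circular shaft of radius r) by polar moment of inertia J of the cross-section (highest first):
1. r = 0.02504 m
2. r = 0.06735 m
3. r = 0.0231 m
Model: a solid circular shaft of radius r, so J = (π·r^4) / 2 (SI units).
  Case 1: J = (π × 0.02504^4) / 2 = 6.175 × 10⁻⁷ m⁴
  Case 2: J = (π × 0.06735^4) / 2 = 3.232 × 10⁻⁵ m⁴
  Case 3: J = (π × 0.0231^4) / 2 = 4.473 × 10⁻⁷ m⁴
Ordering: 3.232 × 10⁻⁵ m⁴ (case 2) > 6.175 × 10⁻⁷ m⁴ (case 1) > 4.473 × 10⁻⁷ m⁴ (case 3)
Final answer: 2, 1, 3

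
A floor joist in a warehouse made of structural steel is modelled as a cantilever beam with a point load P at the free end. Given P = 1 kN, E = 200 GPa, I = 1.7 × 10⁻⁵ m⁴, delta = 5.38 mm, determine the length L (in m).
Model: a cantilever beam with a point load P at the free end, so delta = (P·L^3) / (3·E·I).
Solve for L: L = ((3·delta·E·I) / P)^(1/3).
Convert to SI units:
  P = 1 kN = 1000 N
  E = 200 GPa = 2 × 10¹¹ Pa
  delta = 5.38 mm = 0.00538 m
Substitute:
  L = ((3 × 0.00538 × (2 × 10¹¹) × (1.7 × 10⁻⁵)) / 1000)^(1/3)
  L = 3.8 m
Final answer: L = 3.8 m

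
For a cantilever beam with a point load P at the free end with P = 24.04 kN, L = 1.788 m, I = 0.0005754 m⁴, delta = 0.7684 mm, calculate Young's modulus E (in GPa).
Model: a cantilever beam with a point load P at the free end, so delta = (P·L^3) / (3·E·I).
Solve for E: E = (P·L^3) / (3·delta·I).
Convert to SI units:
  P = 24.04 kN = 24040 N
  delta = 0.7684 mm = 0.0007684 m
Substitute:
  E = (24040 × 1.788^3) / (3 × 0.0007684 × 0.0005754)
  E = 1.036 × 10¹¹ Pa
Convert: E = 1.036 × 10¹¹ Pa = 103.6 GPa
Final answer: E = 103.6 GPa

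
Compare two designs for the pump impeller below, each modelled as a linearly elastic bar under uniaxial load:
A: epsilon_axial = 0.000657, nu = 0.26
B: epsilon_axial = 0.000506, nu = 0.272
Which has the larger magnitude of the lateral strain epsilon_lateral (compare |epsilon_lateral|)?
Model: a linearly elastic bar under uniaxial load, so epsilon_lateral = -nu·epsilon_axial (SI units).
  A: epsilon_lateral = -(0.26 × 0.000657) = -0.0001708
  B: epsilon_lateral = -(0.272 × 0.000506) = -0.0001376
|epsilon_lateral|: A = 0.0001708, B = 0.0001376, so A is larger in magnitude.
Final answer: A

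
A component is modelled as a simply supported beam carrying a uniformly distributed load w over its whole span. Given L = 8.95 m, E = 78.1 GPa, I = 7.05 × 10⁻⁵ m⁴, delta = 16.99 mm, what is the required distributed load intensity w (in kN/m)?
Model: a simply supported beam carrying a uniformly distributed load w over its whole span, so delta = (5·w·L^4) / (384·E·I).
Solve for w: w = (384·delta·E·I) / (5·L^4).
Convert to SI units:
  E = 78.1 GPa = 7.81 × 10¹⁰ Pa
  delta = 16.99 mm = 0.01699 m
Substitute:
  w = (384 × 0.01699 × (7.81 × 10¹⁰) × (7.05 × 10⁻⁵)) / (5 × 8.95^4)
  w = 1120 N/m
Convert: w = 1120 N/m = 1.12 kN/m
Final answer: w = 1.12 kN/m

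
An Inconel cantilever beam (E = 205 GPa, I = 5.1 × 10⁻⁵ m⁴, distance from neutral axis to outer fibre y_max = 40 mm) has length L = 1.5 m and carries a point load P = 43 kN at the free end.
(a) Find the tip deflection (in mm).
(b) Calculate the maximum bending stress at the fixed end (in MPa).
(a) Tip deflection of a cantilever with an end point load: δ = P·L^3 / (3·E·I). Convert P = 43 kN = 43000 N, E = 205 GPa = 2.05 × 10¹¹ Pa.
  δ = (43000 × 1.5^3) / (3 × (2.05 × 10¹¹) × (5.1 × 10⁻⁵)) = 0.004627 m = 4.627 mm
(b) Maximum bending moment at the fixed end: M = P·L = 43000 × 1.5 = 64500 N·m. Convert y_max = 40 mm = 0.04 m.
  σ = M·y_max / I = (64500 × 0.04) / (5.1 × 10⁻⁵) = 5.059 × 10⁷ Pa = 50.59 MPa
Final answer: (a) δ = 4.627 mm, (b) σ = 50.59 MPa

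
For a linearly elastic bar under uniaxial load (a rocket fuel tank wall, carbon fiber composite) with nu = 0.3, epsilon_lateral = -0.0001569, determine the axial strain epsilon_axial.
Model: a linearly elastic bar under uniaxial load, so epsilon_lateral = -nu·epsilon_axial.
Solve for epsilon_axial: epsilon_axial = -epsilon_lateral / nu.
Substitute:
  epsilon_axial = -(-0.0001569) / 0.3
  epsilon_axial = 0.000523
Final answer: epsilon_axial = 0.000523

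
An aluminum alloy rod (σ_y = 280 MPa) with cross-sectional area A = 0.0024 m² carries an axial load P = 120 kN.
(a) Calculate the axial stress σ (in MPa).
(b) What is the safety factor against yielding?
(a) Axial stress σ = P/A. Convert P = 120 kN = 120000 N.
  σ = 120000 / 0.0024 = 5 × 10⁷ Pa = 50 MPa
(b) Safety factor SF = σ_y/σ = 280 / 50 = 5.6
Final answer: (a) σ = 50 MPa, (b) SF = 5.6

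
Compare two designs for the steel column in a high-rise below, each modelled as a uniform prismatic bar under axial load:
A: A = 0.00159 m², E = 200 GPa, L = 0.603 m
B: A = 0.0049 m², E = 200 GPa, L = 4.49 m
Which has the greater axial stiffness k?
Model: a uniform prismatic bar under axial load, so k = (A·E) / L (SI units).
  A: k = (0.00159 × (2 × 10¹¹)) / 0.603 = 5.274 × 10⁸ N/m = 527.4 MN/m
  B: k = (0.0049 × (2 × 10¹¹)) / 4.49 = 2.183 × 10⁸ N/m = 218.3 MN/m
527.4 MN/m > 218.3 MN/m, so A is larger.
Final answer: A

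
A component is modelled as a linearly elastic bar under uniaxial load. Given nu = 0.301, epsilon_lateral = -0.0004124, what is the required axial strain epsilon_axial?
Model: a linearly elastic bar under uniaxial load, so epsilon_lateral = -nu·epsilon_axial.
Solve for epsilon_axial: epsilon_axial = -epsilon_lateral / nu.
Substitute:
  epsilon_axial = -(-0.0004124) / 0.301
  epsilon_axial = 0.00137
Final answer: epsilon_axial = 0.00137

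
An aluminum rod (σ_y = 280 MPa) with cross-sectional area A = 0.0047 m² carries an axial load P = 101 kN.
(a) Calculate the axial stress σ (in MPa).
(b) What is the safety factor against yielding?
(a) Axial stress σ = P/A. Convert P = 101 kN = 101000 N.
  σ = 101000 / 0.0047 = 2.149 × 10⁷ Pa = 21.49 MPa
(b) Safety factor SF = σ_y/σ = 280 / 21.49 = 13.03
Final answer: (a) σ = 21.49 MPa, (b) SF = 13.03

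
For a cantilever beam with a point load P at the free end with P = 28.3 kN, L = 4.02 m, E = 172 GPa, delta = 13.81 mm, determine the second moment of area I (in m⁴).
Model: a cantilever beam with a point load P at the free end, so delta = (P·L^3) / (3·E·I).
Solve for I: I = (P·L^3) / (3·delta·E).
Convert to SI units:
  P = 28.3 kN = 28300 N
  E = 172 GPa = 1.72 × 10¹¹ Pa
  delta = 13.81 mm = 0.01381 m
Substitute:
  I = (28300 × 4.02^3) / (3 × 0.01381 × (1.72 × 10¹¹))
  I = 0.000258 m⁴
Final answer: I = 0.000258 m⁴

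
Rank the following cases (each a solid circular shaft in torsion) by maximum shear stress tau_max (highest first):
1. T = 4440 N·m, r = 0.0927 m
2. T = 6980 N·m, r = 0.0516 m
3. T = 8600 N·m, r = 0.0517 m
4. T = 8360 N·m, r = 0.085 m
Model: a solid circular shaft in torsion, so tau_max = (2·T) / (π·r^3) (SI units).
  Case 1: tau_max = (2 × 4440) / (π × 0.0927^3) = 3.548 × 10⁶ Pa = 3.548 MPa
  Case 2: tau_max = (2 × 6980) / (π × 0.0516^3) = 3.234 × 10⁷ Pa = 32.34 MPa
  Case 3: tau_max = (2 × 8600) / (π × 0.0517^3) = 3.962 × 10⁷ Pa = 39.62 MPa
  Case 4: tau_max = (2 × 8360) / (π × 0.085^3) = 8.666 × 10⁶ Pa = 8.666 MPa
Ordering: 39.62 MPa (case 3) > 32.34 MPa (case 2) > 8.666 MPa (case 4) > 3.548 MPa (case 1)
Final answer: 3, 2, 4, 1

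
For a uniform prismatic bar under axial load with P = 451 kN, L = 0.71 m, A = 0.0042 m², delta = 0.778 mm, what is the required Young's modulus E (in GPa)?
Model: a uniform prismatic bar under axial load, so delta = (P·L) / (A·E).
Solve for E: E = (P·L) / (delta·A).
Convert to SI units:
  P = 451 kN = 451000 N
  delta = 0.778 mm = 0.000778 m
Substitute:
  E = (451000 × 0.71) / (0.000778 × 0.0042)
  E = 9.8 × 10¹⁰ Pa
Convert: E = 9.8 × 10¹⁰ Pa = 98 GPa
Final answer: E = 98 GPa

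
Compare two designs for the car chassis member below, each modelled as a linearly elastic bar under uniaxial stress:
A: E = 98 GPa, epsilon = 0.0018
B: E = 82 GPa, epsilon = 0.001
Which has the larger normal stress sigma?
Model: a linearly elastic bar under uniaxial stress, so sigma = E·epsilon (SI units).
  A: sigma = (9.8 × 10¹⁰) × 0.0018 = 1.764 × 10⁸ Pa = 176.4 MPa
  B: sigma = (8.2 × 10¹⁰) × 0.001 = 8.2 × 10⁷ Pa = 82 MPa
176.4 MPa > 82 MPa, so A is larger.
Final answer: A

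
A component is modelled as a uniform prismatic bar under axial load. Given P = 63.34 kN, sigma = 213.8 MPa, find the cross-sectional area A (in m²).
Model: a uniform prismatic bar under axial load, so sigma = P / A.
Solve for A: A = P / sigma.
Convert to SI units:
  P = 63.34 kN = 63340 N
  sigma = 213.8 MPa = 2.138 × 10⁸ Pa
Substitute:
  A = 63340 / (2.138 × 10⁸)
  A = 0.0002963 m²
Final answer: A = 0.0002963 m²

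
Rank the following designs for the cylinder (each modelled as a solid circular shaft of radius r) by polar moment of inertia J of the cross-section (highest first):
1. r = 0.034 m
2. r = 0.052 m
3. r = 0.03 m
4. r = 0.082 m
Model: a solid circular shaft of radius r, so J = (π·r^4) / 2 (SI units).
  Case 1: J = (π × 0.034^4) / 2 = 2.099 × 10⁻⁶ m⁴
  Case 2: J = (π × 0.052^4) / 2 = 1.149 × 10⁻⁵ m⁴
  Case 3: J = (π × 0.03^4) / 2 = 1.272 × 10⁻⁶ m⁴
  Case 4: J = (π × 0.082^4) / 2 = 7.102 × 10⁻⁵ m⁴
Ordering: 7.102 × 10⁻⁵ m⁴ (case 4) > 1.149 × 10⁻⁵ m⁴ (case 2) > 2.099 × 10⁻⁶ m⁴ (case 1) > 1.272 × 10⁻⁶ m⁴ (case 3)
Final answer: 4, 2, 1, 3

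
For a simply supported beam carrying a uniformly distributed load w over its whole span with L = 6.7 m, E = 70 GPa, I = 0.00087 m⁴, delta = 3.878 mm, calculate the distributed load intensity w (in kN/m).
Model: a simply supported beam carrying a uniformly distributed load w over its whole span, so delta = (5·w·L^4) / (384·E·I).
Solve for w: w = (384·delta·E·I) / (5·L^4).
Convert to SI units:
  E = 70 GPa = 7 × 10¹⁰ Pa
  delta = 3.878 mm = 0.003878 m
Substitute:
  w = (384 × 0.003878 × (7 × 10¹⁰) × 0.00087) / (5 × 6.7^4)
  w = 9001 N/m
Convert: w = 9001 N/m = 9.001 kN/m
Final answer: w = 9.001 kN/m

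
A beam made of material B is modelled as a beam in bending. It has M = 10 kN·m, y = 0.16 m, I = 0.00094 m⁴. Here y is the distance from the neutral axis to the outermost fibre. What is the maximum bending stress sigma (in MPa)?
Model: a beam in bending, so sigma = (M·y) / I.
Convert to SI units:
  M = 10 kN·m = 10000 N·m
Substitute:
  sigma = (10000 × 0.16) / 0.00094
  sigma = 1.702 × 10⁶ Pa
Convert: sigma = 1.702 × 10⁶ Pa = 1.702 MPa
Final answer: sigma = 1.702 MPa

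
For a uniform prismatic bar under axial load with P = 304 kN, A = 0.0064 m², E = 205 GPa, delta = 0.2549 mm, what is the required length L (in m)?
Model: a uniform prismatic bar under axial load, so delta = (P·L) / (A·E).
Solve for L: L = (delta·A·E) / P.
Convert to SI units:
  P = 304 kN = 304000 N
  E = 205 GPa = 2.05 × 10¹¹ Pa
  delta = 0.2549 mm = 0.0002549 m
Substitute:
  L = (0.0002549 × 0.0064 × (2.05 × 10¹¹)) / 304000
  L = 1.1 m
Final answer: L = 1.1 m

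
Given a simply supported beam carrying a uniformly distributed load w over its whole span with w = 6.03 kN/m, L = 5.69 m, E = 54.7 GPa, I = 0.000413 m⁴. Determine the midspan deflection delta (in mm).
Model: a simply supported beam carrying a uniformly distributed load w over its whole span, so delta = (5·w·L^4) / (384·E·I).
Convert to SI units:
  w = 6.03 kN/m = 6030 N/m
  E = 54.7 GPa = 5.47 × 10¹⁰ Pa
Substitute:
  delta = (5 × 6030 × 5.69^4) / (384 × (5.47 × 10¹⁰) × 0.000413)
  delta = 0.003643 m
Convert: delta = 0.003643 m = 3.643 mm
Final answer: delta = 3.643 mm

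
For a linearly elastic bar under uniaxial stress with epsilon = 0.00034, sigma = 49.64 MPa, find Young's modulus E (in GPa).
Model: a linearly elastic bar under uniaxial stress, so sigma = E·epsilon.
Solve for E: E = sigma / epsilon.
Convert to SI units:
  sigma = 49.64 MPa = 4.964 × 10⁷ Pa
Substitute:
  E = (4.964 × 10⁷) / 0.00034
  E = 1.46 × 10¹¹ Pa
Convert: E = 1.46 × 10¹¹ Pa = 146 GPa
Final answer: E = 146 GPa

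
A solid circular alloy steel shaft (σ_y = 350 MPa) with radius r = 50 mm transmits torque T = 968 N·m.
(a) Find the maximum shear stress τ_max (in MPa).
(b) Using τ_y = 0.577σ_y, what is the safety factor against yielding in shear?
(a) For a solid circular shaft, τ_max = T·r/J with J = π·r^4/2, i.e. τ_max = 2·T / (π·r^3). Convert r = 50 mm = 0.05 m.
  τ_max = (2 × 968) / (π × 0.05^3) = 4.93 × 10⁶ Pa = 4.93 MPa
(b) τ_y = 0.577 × 350 = 201.95 MPa
  SF = τ_y/τ_max = 201.95 / 4.93 = 40.96
Final answer: (a) τ_max = 4.93 MPa, (b) SF = 40.96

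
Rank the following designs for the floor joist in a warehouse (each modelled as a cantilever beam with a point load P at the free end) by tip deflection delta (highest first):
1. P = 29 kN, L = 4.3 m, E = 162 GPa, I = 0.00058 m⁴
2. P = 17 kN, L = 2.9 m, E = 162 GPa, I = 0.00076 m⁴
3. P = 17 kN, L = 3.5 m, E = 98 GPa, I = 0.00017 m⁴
Model: a cantilever beam with a point load P at the free end, so delta = (P·L^3) / (3·E·I) (SI units).
  Case 1: delta = (29000 × 4.3^3) / (3 × (1.62 × 10¹¹) × 0.00058) = 0.00818 m = 8.18 mm
  Case 2: delta = (17000 × 2.9^3) / (3 × (1.62 × 10¹¹) × 0.00076) = 0.001123 m = 1.123 mm
  Case 3: delta = (17000 × 3.5^3) / (3 × (9.8 × 10¹⁰) × 0.00017) = 0.01458 m = 14.58 mm
Ordering: 14.58 mm (case 3) > 8.18 mm (case 1) > 1.123 mm (case 2)
Final answer: 3, 1, 2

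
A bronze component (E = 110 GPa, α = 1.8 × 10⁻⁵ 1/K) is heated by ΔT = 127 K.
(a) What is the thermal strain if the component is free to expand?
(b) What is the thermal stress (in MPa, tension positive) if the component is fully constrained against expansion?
(a) Free thermal strain ε_th = α·ΔT = (1.8 × 10⁻⁵) × 127 = 0.002286
(b) Fully constrained, the expansion is suppressed, so σ = -E·α·ΔT. Convert E = 110 GPa = 1.1 × 10¹¹ Pa.
  σ = -(1.1 × 10¹¹) × (1.8 × 10⁻⁵) × 127 = -2.515 × 10⁸ Pa = -251.5 MPa (compressive)
Final answer: (a) ε_th = 0.002286, (b) σ = -251.5 MPa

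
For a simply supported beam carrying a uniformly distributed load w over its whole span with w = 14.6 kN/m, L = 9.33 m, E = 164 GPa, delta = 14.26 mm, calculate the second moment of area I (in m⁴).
Model: a simply supported beam carrying a uniformly distributed load w over its whole span, so delta = (5·w·L^4) / (384·E·I).
Solve for I: I = (5·w·L^4) / (384·delta·E).
Convert to SI units:
  w = 14.6 kN/m = 14600 N/m
  E = 164 GPa = 1.64 × 10¹¹ Pa
  delta = 14.26 mm = 0.01426 m
Substitute:
  I = (5 × 14600 × 9.33^4) / (384 × 0.01426 × (1.64 × 10¹¹))
  I = 0.000616 m⁴
Final answer: I = 0.000616 m⁴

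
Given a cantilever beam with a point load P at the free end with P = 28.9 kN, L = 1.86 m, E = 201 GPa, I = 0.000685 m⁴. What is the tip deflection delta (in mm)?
Model: a cantilever beam with a point load P at the free end, so delta = (P·L^3) / (3·E·I).
Convert to SI units:
  P = 28.9 kN = 28900 N
  E = 201 GPa = 2.01 × 10¹¹ Pa
Substitute:
  delta = (28900 × 1.86^3) / (3 × (2.01 × 10¹¹) × 0.000685)
  delta = 0.0004502 m
Convert: delta = 0.0004502 m = 0.4502 mm
Final answer: delta = 0.4502 mm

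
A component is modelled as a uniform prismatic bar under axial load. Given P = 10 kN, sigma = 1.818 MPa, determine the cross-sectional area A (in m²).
Model: a uniform prismatic bar under axial load, so sigma = P / A.
Solve for A: A = P / sigma.
Convert to SI units:
  P = 10 kN = 10000 N
  sigma = 1.818 MPa = 1.818 × 10⁶ Pa
Substitute:
  A = 10000 / (1.818 × 10⁶)
  A = 0.005501 m²
Final answer: A = 0.005501 m²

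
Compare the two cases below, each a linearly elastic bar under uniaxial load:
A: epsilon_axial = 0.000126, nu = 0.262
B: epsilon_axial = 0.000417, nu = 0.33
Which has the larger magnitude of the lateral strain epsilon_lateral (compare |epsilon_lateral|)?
Model: a linearly elastic bar under uniaxial load, so epsilon_lateral = -nu·epsilon_axial (SI units).
  A: epsilon_lateral = -(0.262 × 0.000126) = -3.301 × 10⁻⁵
  B: epsilon_lateral = -(0.33 × 0.000417) = -0.0001376
|epsilon_lateral|: A = 3.301 × 10⁻⁵, B = 0.0001376, so B is larger in magnitude.
Final answer: B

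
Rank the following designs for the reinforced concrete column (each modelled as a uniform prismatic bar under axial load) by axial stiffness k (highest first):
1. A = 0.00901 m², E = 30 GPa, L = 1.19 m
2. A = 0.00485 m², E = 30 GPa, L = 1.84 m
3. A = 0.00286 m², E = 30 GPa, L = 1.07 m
Model: a uniform prismatic bar under axial load, so k = (A·E) / L (SI units).
  Case 1: k = (0.00901 × (3 × 10¹⁰)) / 1.19 = 2.271 × 10⁸ N/m = 227.1 MN/m
  Case 2: k = (0.00485 × (3 × 10¹⁰)) / 1.84 = 7.908 × 10⁷ N/m = 79.08 MN/m
  Case 3: k = (0.00286 × (3 × 10¹⁰)) / 1.07 = 8.019 × 10⁷ N/m = 80.19 MN/m
Ordering: 227.1 MN/m (case 1) > 80.19 MN/m (case 3) > 79.08 MN/m (case 2)
Final answer: 1, 3, 2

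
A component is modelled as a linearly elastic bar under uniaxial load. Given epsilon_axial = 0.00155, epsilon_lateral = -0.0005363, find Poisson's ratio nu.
Model: a linearly elastic bar under uniaxial load, so epsilon_lateral = -nu·epsilon_axial.
Solve for nu: nu = -epsilon_lateral / epsilon_axial.
Substitute:
  nu = -(-0.0005363) / 0.00155
  nu = 0.346
Final answer: nu = 0.346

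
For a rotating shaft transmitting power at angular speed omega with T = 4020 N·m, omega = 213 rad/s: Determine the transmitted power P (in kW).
Model: a rotating shaft transmitting power at angular speed omega, so P = T·omega.
Substitute:
  P = 4020 × 213
  P = 856300 W
Convert: P = 856300 W = 856.3 kW
Final answer: P = 856.3 kW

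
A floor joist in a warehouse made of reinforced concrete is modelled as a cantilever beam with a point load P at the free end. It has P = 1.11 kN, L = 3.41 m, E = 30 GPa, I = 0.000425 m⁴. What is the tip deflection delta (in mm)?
Model: a cantilever beam with a point load P at the free end, so delta = (P·L^3) / (3·E·I).
Convert to SI units:
  P = 1.11 kN = 1110 N
  E = 30 GPa = 3 × 10¹⁰ Pa
Substitute:
  delta = (1110 × 3.41^3) / (3 × (3 × 10¹⁰) × 0.000425)
  delta = 0.001151 m
Convert: delta = 0.001151 m = 1.151 mm
Final answer: delta = 1.151 mm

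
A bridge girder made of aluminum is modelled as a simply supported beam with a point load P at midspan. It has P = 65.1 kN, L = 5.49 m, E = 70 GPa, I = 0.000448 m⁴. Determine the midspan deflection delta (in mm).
Model: a simply supported beam with a point load P at midspan, so delta = (P·L^3) / (48·E·I).
Convert to SI units:
  P = 65.1 kN = 65100 N
  E = 70 GPa = 7 × 10¹⁰ Pa
Substitute:
  delta = (65100 × 5.49^3) / (48 × (7 × 10¹⁰) × 0.000448)
  delta = 0.007156 m
Convert: delta = 0.007156 m = 7.156 mm
Final answer: delta = 7.156 mm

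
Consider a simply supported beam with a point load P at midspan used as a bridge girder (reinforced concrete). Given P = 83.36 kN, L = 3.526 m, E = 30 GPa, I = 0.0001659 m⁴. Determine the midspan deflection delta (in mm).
Model: a simply supported beam with a point load P at midspan, so delta = (P·L^3) / (48·E·I).
Convert to SI units:
  P = 83.36 kN = 83360 N
  E = 30 GPa = 3 × 10¹⁰ Pa
Substitute:
  delta = (83360 × 3.526^3) / (48 × (3 × 10¹⁰) × 0.0001659)
  delta = 0.0153 m
Convert: delta = 0.0153 m = 15.3 mm
Final answer: delta = 15.3 mm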